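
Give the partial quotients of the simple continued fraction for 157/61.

[2; 1, 1, 2, 1, 8]

Run the Euclidean algorithm on 157 and 61; the successive quotients are the partial quotients a_0, a_1, ... (each step inverts the fractional part left over by the previous one):
  157 = 2*61 + 35, so a_0 = 2.
  61 = 1*35 + 26, so a_1 = 1.
  35 = 1*26 + 9, so a_2 = 1.
  26 = 2*9 + 8, so a_3 = 2.
  9 = 1*8 + 1, so a_4 = 1.
  8 = 8*1 + 0, so a_5 = 8.
The remainder reaches 0 after 6 divisions, so the expansion has 6 partial quotients, read off in order.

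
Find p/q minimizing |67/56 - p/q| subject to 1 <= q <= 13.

Expand x = 67/56 as a continued fraction with the Euclidean algorithm:
  67 = 1*56 + 11, so a_0 = 1.
  56 = 5*11 + 1, so a_1 = 5.
  11 = 11*1 + 0, so a_2 = 11.
so x = [1; 5, 11].
Convergents (p_i = a_i*p_{i-1} + p_{i-2}, q_i = a_i*q_{i-1} + q_{i-2} with p_{-2}=0, p_{-1}=1, q_{-2}=1, q_{-1}=0), until the denominator exceeds 13:
  i=0: a_0=1, p_0 = 1*1 + 0 = 1, q_0 = 1*0 + 1 = 1.
  i=1: a_1=5, p_1 = 5*1 + 1 = 6, q_1 = 5*1 + 0 = 5.
  i=2: a_2=11, p_2 = 11*6 + 1 = 67, q_2 = 11*5 + 1 = 56.
q_2 = 56 > 13, so the last convergent with denominator <= 13 is p_1/q_1 = 6/5.
The closest fraction with denominator <= 13 is either p_1/q_1 or the intermediate fraction (k*p_1 + p_0)/(k*q_1 + q_0) with the largest k >= 1 whose denominator stays <= 13; these approach x as k grows, and every other convergent or intermediate fraction in range is farther away.
Largest k: floor((13 - q_0)/q_1) = floor((13 - 1)/5) = 2.
That gives (2*6 + 1)/(2*5 + 1) = 13/11.
Compare the errors: |x - 6/5| = |67*5 - 6*56|/(56*5) = 1/280, and |x - 13/11| = |67*11 - 13*56|/(56*11) = 9/616.
Cross-multiplying, 1*616 = 616 < 2520 = 9*280, so 1/280 is smaller: the convergent 6/5 is closer to x than 13/11.

6/5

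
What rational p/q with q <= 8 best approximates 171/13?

92/7

Expand x = 171/13 as a continued fraction with the Euclidean algorithm:
  171 = 13*13 + 2, so a_0 = 13.
  13 = 6*2 + 1, so a_1 = 6.
  2 = 2*1 + 0, so a_2 = 2.
so x = [13; 6, 2].
Convergents (p_i = a_i*p_{i-1} + p_{i-2}, q_i = a_i*q_{i-1} + q_{i-2} with p_{-2}=0, p_{-1}=1, q_{-2}=1, q_{-1}=0), until the denominator exceeds 8:
  i=0: a_0=13, p_0 = 13*1 + 0 = 13, q_0 = 13*0 + 1 = 1.
  i=1: a_1=6, p_1 = 6*13 + 1 = 79, q_1 = 6*1 + 0 = 6.
  i=2: a_2=2, p_2 = 2*79 + 13 = 171, q_2 = 2*6 + 1 = 13.
q_2 = 13 > 8, so the last convergent with denominator <= 8 is p_1/q_1 = 79/6.
The closest fraction with denominator <= 8 is either p_1/q_1 or the intermediate fraction (k*p_1 + p_0)/(k*q_1 + q_0) with the largest k >= 1 whose denominator stays <= 8; these approach x as k grows, and every other convergent or intermediate fraction in range is farther away.
Largest k: floor((8 - q_0)/q_1) = floor((8 - 1)/6) = 1.
That gives (1*79 + 13)/(1*6 + 1) = 92/7.
Compare the errors: |x - 79/6| = |171*6 - 79*13|/(13*6) = 1/78, and |x - 92/7| = |171*7 - 92*13|/(13*7) = 1/91.
Cross-multiplying, 1*78 = 78 < 91 = 1*91, so 1/91 is smaller: the intermediate fraction 92/7 is closer to x than 79/6.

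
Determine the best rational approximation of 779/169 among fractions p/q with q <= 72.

Expand x = 779/169 as a continued fraction with the Euclidean algorithm:
  779 = 4*169 + 103, so a_0 = 4.
  169 = 1*103 + 66, so a_1 = 1.
  103 = 1*66 + 37, so a_2 = 1.
  66 = 1*37 + 29, so a_3 = 1.
  37 = 1*29 + 8, so a_4 = 1.
  29 = 3*8 + 5, so a_5 = 3.
  8 = 1*5 + 3, so a_6 = 1.
  5 = 1*3 + 2, so a_7 = 1.
  3 = 1*2 + 1, so a_8 = 1.
  2 = 2*1 + 0, so a_9 = 2.
so x = [4; 1, 1, 1, 1, 3, 1, 1, 1, 2].
Convergents (p_i = a_i*p_{i-1} + p_{i-2}, q_i = a_i*q_{i-1} + q_{i-2} with p_{-2}=0, p_{-1}=1, q_{-2}=1, q_{-1}=0), until the denominator exceeds 72:
  i=0: a_0=4, p_0 = 4*1 + 0 = 4, q_0 = 4*0 + 1 = 1.
  i=1: a_1=1, p_1 = 1*4 + 1 = 5, q_1 = 1*1 + 0 = 1.
  i=2: a_2=1, p_2 = 1*5 + 4 = 9, q_2 = 1*1 + 1 = 2.
  i=3: a_3=1, p_3 = 1*9 + 5 = 14, q_3 = 1*2 + 1 = 3.
  i=4: a_4=1, p_4 = 1*14 + 9 = 23, q_4 = 1*3 + 2 = 5.
  i=5: a_5=3, p_5 = 3*23 + 14 = 83, q_5 = 3*5 + 3 = 18.
  i=6: a_6=1, p_6 = 1*83 + 23 = 106, q_6 = 1*18 + 5 = 23.
  i=7: a_7=1, p_7 = 1*106 + 83 = 189, q_7 = 1*23 + 18 = 41.
  i=8: a_8=1, p_8 = 1*189 + 106 = 295, q_8 = 1*41 + 23 = 64.
  i=9: a_9=2, p_9 = 2*295 + 189 = 779, q_9 = 2*64 + 41 = 169.
q_9 = 169 > 72, so the last convergent with denominator <= 72 is p_8/q_8 = 295/64.
The closest fraction with denominator <= 72 is either p_8/q_8 or the intermediate fraction (k*p_8 + p_7)/(k*q_8 + q_7) with the largest k >= 1 whose denominator stays <= 72; these approach x as k grows, and every other convergent or intermediate fraction in range is farther away.
Largest k: floor((72 - q_7)/q_8) = floor((72 - 41)/64) = 0.
Since k = 0, no intermediate fraction beyond p_8/q_8 has denominator <= 72, so the convergent 295/64 is the closest (its error is |779*64 - 295*169|/(169*64) = 1/10816).

295/64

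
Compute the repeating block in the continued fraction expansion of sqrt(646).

[25; (2, 2, 2, 50)]

Write x_i = (sqrt(646) + m_i)/d_i with (m_0, d_0) = (0, 1). a_0 = floor(sqrt(646)) = 25, since 25^2 = 625 <= 646 < 676 = 26^2.
Iterate m_{i+1} = d_i*a_i - m_i, d_{i+1} = (646 - m_{i+1}^2)/d_i, a_{i+1} = floor((a_0 + m_{i+1})/d_{i+1}):
  m_1 = 1*25 - 0 = 25, d_1 = (646 - 25^2)/1 = 21/1 = 21, a_1 = floor((25 + 25)/21) = 2.
  m_2 = 21*2 - 25 = 17, d_2 = (646 - 17^2)/21 = 357/21 = 17, a_2 = floor((25 + 17)/17) = 2.
  m_3 = 17*2 - 17 = 17, d_3 = (646 - 17^2)/17 = 357/17 = 21, a_3 = floor((25 + 17)/21) = 2.
  m_4 = 21*2 - 17 = 25, d_4 = (646 - 25^2)/21 = 21/21 = 1, a_4 = floor((25 + 25)/1) = 50.
  m_5 = 1*50 - 25 = 25, d_5 = (646 - 25^2)/1 = 21/1 = 21: (m_5, d_5) = (m_1, d_1) = (25, 21), so from here the quotients repeat a_1, ..., a_4; the period length is 4.
Hence the expansion of sqrt(646) is a_0 = 25 followed by the repeating block 2, 2, 2, 50 (period 4).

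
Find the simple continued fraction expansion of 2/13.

Run the Euclidean algorithm on 2 and 13; the successive quotients are the partial quotients a_0, a_1, ... (each step inverts the fractional part left over by the previous one):
  2 = 0*13 + 2, so a_0 = 0.
  13 = 6*2 + 1, so a_1 = 6.
  2 = 2*1 + 0, so a_2 = 2.
The remainder reaches 0 after 3 divisions, so the expansion has 3 partial quotients, read off in order.

[0; 6, 2]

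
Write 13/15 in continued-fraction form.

Run the Euclidean algorithm on 13 and 15; the successive quotients are the partial quotients a_0, a_1, ... (each step inverts the fractional part left over by the previous one):
  13 = 0*15 + 13, so a_0 = 0.
  15 = 1*13 + 2, so a_1 = 1.
  13 = 6*2 + 1, so a_2 = 6.
  2 = 2*1 + 0, so a_3 = 2.
The remainder reaches 0 after 4 divisions, so the expansion has 4 partial quotients, read off in order.

[0; 1, 6, 2]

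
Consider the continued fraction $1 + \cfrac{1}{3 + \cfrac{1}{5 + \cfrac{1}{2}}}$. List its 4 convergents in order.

Using the convergent recurrence p_i = a_i*p_{i-1} + p_{i-2}, q_i = a_i*q_{i-1} + q_{i-2} with p_{-2}=0, p_{-1}=1, q_{-2}=1, q_{-1}=0:
  i=0: a_0=1, p_0 = 1*1 + 0 = 1, q_0 = 1*0 + 1 = 1.
  i=1: a_1=3, p_1 = 3*1 + 1 = 4, q_1 = 3*1 + 0 = 3.
  i=2: a_2=5, p_2 = 5*4 + 1 = 21, q_2 = 5*3 + 1 = 16.
  i=3: a_3=2, p_3 = 2*21 + 4 = 46, q_3 = 2*16 + 3 = 35.

1/1, 4/3, 21/16, 46/35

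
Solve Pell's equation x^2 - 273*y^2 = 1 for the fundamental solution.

(x, y) = (727, 44)

First expand sqrt(273) as a continued fraction. With x_i = (sqrt(273) + m_i)/d_i and (m_0, d_0) = (0, 1): a_0 = floor(sqrt(273)) = 16, since 16^2 = 256 <= 273 < 289 = 17^2.
Iterate m_{i+1} = d_i*a_i - m_i, d_{i+1} = (273 - m_{i+1}^2)/d_i, a_{i+1} = floor((a_0 + m_{i+1})/d_{i+1}):
  m_1 = 1*16 - 0 = 16, d_1 = (273 - 16^2)/1 = 17/1 = 17, a_1 = floor((16 + 16)/17) = 1.
  m_2 = 17*1 - 16 = 1, d_2 = (273 - 1^2)/17 = 272/17 = 16, a_2 = floor((16 + 1)/16) = 1.
  m_3 = 16*1 - 1 = 15, d_3 = (273 - 15^2)/16 = 48/16 = 3, a_3 = floor((16 + 15)/3) = 10.
  m_4 = 3*10 - 15 = 15, d_4 = (273 - 15^2)/3 = 48/3 = 16, a_4 = floor((16 + 15)/16) = 1.
  m_5 = 16*1 - 15 = 1, d_5 = (273 - 1^2)/16 = 272/16 = 17, a_5 = floor((16 + 1)/17) = 1.
  m_6 = 17*1 - 1 = 16, d_6 = (273 - 16^2)/17 = 17/17 = 1, a_6 = floor((16 + 16)/1) = 32.
  m_7 = 1*32 - 16 = 16, d_7 = (273 - 16^2)/1 = 17/1 = 17: (m_7, d_7) = (m_1, d_1) = (16, 17), so from here the quotients repeat a_1, ..., a_6; the period length is 6.
So sqrt(273) = [16; (1, 1, 10, 1, 1, 32)] with period length k = 6.
k is even, so the fundamental solution of x^2 - 273y^2 = 1 is (p_{k-1}, q_{k-1}) = (p_5, q_5); compute convergents through index 5.
Convergents (p_i = a_i*p_{i-1} + p_{i-2}, q_i = a_i*q_{i-1} + q_{i-2} with p_{-2}=0, p_{-1}=1, q_{-2}=1, q_{-1}=0):
  i=0: a_0=16, p_0 = 16*1 + 0 = 16, q_0 = 16*0 + 1 = 1.
  i=1: a_1=1, p_1 = 1*16 + 1 = 17, q_1 = 1*1 + 0 = 1.
  i=2: a_2=1, p_2 = 1*17 + 16 = 33, q_2 = 1*1 + 1 = 2.
  i=3: a_3=10, p_3 = 10*33 + 17 = 347, q_3 = 10*2 + 1 = 21.
  i=4: a_4=1, p_4 = 1*347 + 33 = 380, q_4 = 1*21 + 2 = 23.
  i=5: a_5=1, p_5 = 1*380 + 347 = 727, q_5 = 1*23 + 21 = 44.
Check: 727^2 - 273*44^2 = 528529 - 528528 = 1, so (x, y) = (727, 44) solves the equation, and by the theorem it is the least positive solution.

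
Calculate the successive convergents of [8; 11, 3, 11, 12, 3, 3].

Using the convergent recurrence p_i = a_i*p_{i-1} + p_{i-2}, q_i = a_i*q_{i-1} + q_{i-2} with p_{-2}=0, p_{-1}=1, q_{-2}=1, q_{-1}=0:
  i=0: a_0=8, p_0 = 8*1 + 0 = 8, q_0 = 8*0 + 1 = 1.
  i=1: a_1=11, p_1 = 11*8 + 1 = 89, q_1 = 11*1 + 0 = 11.
  i=2: a_2=3, p_2 = 3*89 + 8 = 275, q_2 = 3*11 + 1 = 34.
  i=3: a_3=11, p_3 = 11*275 + 89 = 3114, q_3 = 11*34 + 11 = 385.
  i=4: a_4=12, p_4 = 12*3114 + 275 = 37643, q_4 = 12*385 + 34 = 4654.
  i=5: a_5=3, p_5 = 3*37643 + 3114 = 116043, q_5 = 3*4654 + 385 = 14347.
  i=6: a_6=3, p_6 = 3*116043 + 37643 = 385772, q_6 = 3*14347 + 4654 = 47695.

8/1, 89/11, 275/34, 3114/385, 37643/4654, 116043/14347, 385772/47695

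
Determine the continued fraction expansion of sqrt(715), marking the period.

[26; (1, 2, 1, 5, 5, 5, 1, 2, 1, 52)]

Write x_i = (sqrt(715) + m_i)/d_i with (m_0, d_0) = (0, 1). a_0 = floor(sqrt(715)) = 26, since 26^2 = 676 <= 715 < 729 = 27^2.
Iterate m_{i+1} = d_i*a_i - m_i, d_{i+1} = (715 - m_{i+1}^2)/d_i, a_{i+1} = floor((a_0 + m_{i+1})/d_{i+1}):
  m_1 = 1*26 - 0 = 26, d_1 = (715 - 26^2)/1 = 39/1 = 39, a_1 = floor((26 + 26)/39) = 1.
  m_2 = 39*1 - 26 = 13, d_2 = (715 - 13^2)/39 = 546/39 = 14, a_2 = floor((26 + 13)/14) = 2.
  m_3 = 14*2 - 13 = 15, d_3 = (715 - 15^2)/14 = 490/14 = 35, a_3 = floor((26 + 15)/35) = 1.
  m_4 = 35*1 - 15 = 20, d_4 = (715 - 20^2)/35 = 315/35 = 9, a_4 = floor((26 + 20)/9) = 5.
  m_5 = 9*5 - 20 = 25, d_5 = (715 - 25^2)/9 = 90/9 = 10, a_5 = floor((26 + 25)/10) = 5.
  m_6 = 10*5 - 25 = 25, d_6 = (715 - 25^2)/10 = 90/10 = 9, a_6 = floor((26 + 25)/9) = 5.
  m_7 = 9*5 - 25 = 20, d_7 = (715 - 20^2)/9 = 315/9 = 35, a_7 = floor((26 + 20)/35) = 1.
  m_8 = 35*1 - 20 = 15, d_8 = (715 - 15^2)/35 = 490/35 = 14, a_8 = floor((26 + 15)/14) = 2.
  m_9 = 14*2 - 15 = 13, d_9 = (715 - 13^2)/14 = 546/14 = 39, a_9 = floor((26 + 13)/39) = 1.
  m_10 = 39*1 - 13 = 26, d_10 = (715 - 26^2)/39 = 39/39 = 1, a_10 = floor((26 + 26)/1) = 52.
  m_11 = 1*52 - 26 = 26, d_11 = (715 - 26^2)/1 = 39/1 = 39: (m_11, d_11) = (m_1, d_1) = (26, 39), so from here the quotients repeat a_1, ..., a_10; the period length is 10.
Hence the expansion of sqrt(715) is a_0 = 26 followed by the repeating block 1, 2, 1, 5, 5, 5, 1, 2, 1, 52 (period 10).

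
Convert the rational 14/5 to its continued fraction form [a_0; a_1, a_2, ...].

[2; 1, 4]

Run the Euclidean algorithm on 14 and 5; the successive quotients are the partial quotients a_0, a_1, ... (each step inverts the fractional part left over by the previous one):
  14 = 2*5 + 4, so a_0 = 2.
  5 = 1*4 + 1, so a_1 = 1.
  4 = 4*1 + 0, so a_2 = 4.
The remainder reaches 0 after 3 divisions, so the expansion has 3 partial quotients, read off in order.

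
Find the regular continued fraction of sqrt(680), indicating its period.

Write x_i = (sqrt(680) + m_i)/d_i with (m_0, d_0) = (0, 1). a_0 = floor(sqrt(680)) = 26, since 26^2 = 676 <= 680 < 729 = 27^2.
Iterate m_{i+1} = d_i*a_i - m_i, d_{i+1} = (680 - m_{i+1}^2)/d_i, a_{i+1} = floor((a_0 + m_{i+1})/d_{i+1}):
  m_1 = 1*26 - 0 = 26, d_1 = (680 - 26^2)/1 = 4/1 = 4, a_1 = floor((26 + 26)/4) = 13.
  m_2 = 4*13 - 26 = 26, d_2 = (680 - 26^2)/4 = 4/4 = 1, a_2 = floor((26 + 26)/1) = 52.
  m_3 = 1*52 - 26 = 26, d_3 = (680 - 26^2)/1 = 4/1 = 4: (m_3, d_3) = (m_1, d_1) = (26, 4), so from here the quotients repeat a_1, a_2; the period length is 2.
Hence the expansion of sqrt(680) is a_0 = 26 followed by the repeating block 13, 52 (period 2).

[26; (13, 52)]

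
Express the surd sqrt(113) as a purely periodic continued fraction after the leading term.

[10; (1, 1, 1, 2, 2, 1, 1, 1, 20)]

Write x_i = (sqrt(113) + m_i)/d_i with (m_0, d_0) = (0, 1). a_0 = floor(sqrt(113)) = 10, since 10^2 = 100 <= 113 < 121 = 11^2.
Iterate m_{i+1} = d_i*a_i - m_i, d_{i+1} = (113 - m_{i+1}^2)/d_i, a_{i+1} = floor((a_0 + m_{i+1})/d_{i+1}):
  m_1 = 1*10 - 0 = 10, d_1 = (113 - 10^2)/1 = 13/1 = 13, a_1 = floor((10 + 10)/13) = 1.
  m_2 = 13*1 - 10 = 3, d_2 = (113 - 3^2)/13 = 104/13 = 8, a_2 = floor((10 + 3)/8) = 1.
  m_3 = 8*1 - 3 = 5, d_3 = (113 - 5^2)/8 = 88/8 = 11, a_3 = floor((10 + 5)/11) = 1.
  m_4 = 11*1 - 5 = 6, d_4 = (113 - 6^2)/11 = 77/11 = 7, a_4 = floor((10 + 6)/7) = 2.
  m_5 = 7*2 - 6 = 8, d_5 = (113 - 8^2)/7 = 49/7 = 7, a_5 = floor((10 + 8)/7) = 2.
  m_6 = 7*2 - 8 = 6, d_6 = (113 - 6^2)/7 = 77/7 = 11, a_6 = floor((10 + 6)/11) = 1.
  m_7 = 11*1 - 6 = 5, d_7 = (113 - 5^2)/11 = 88/11 = 8, a_7 = floor((10 + 5)/8) = 1.
  m_8 = 8*1 - 5 = 3, d_8 = (113 - 3^2)/8 = 104/8 = 13, a_8 = floor((10 + 3)/13) = 1.
  m_9 = 13*1 - 3 = 10, d_9 = (113 - 10^2)/13 = 13/13 = 1, a_9 = floor((10 + 10)/1) = 20.
  m_10 = 1*20 - 10 = 10, d_10 = (113 - 10^2)/1 = 13/1 = 13: (m_10, d_10) = (m_1, d_1) = (10, 13), so from here the quotients repeat a_1, ..., a_9; the period length is 9.
Hence the expansion of sqrt(113) is a_0 = 10 followed by the repeating block 1, 1, 1, 2, 2, 1, 1, 1, 20 (period 9).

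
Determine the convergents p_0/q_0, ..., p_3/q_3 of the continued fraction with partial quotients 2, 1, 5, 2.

Using the convergent recurrence p_i = a_i*p_{i-1} + p_{i-2}, q_i = a_i*q_{i-1} + q_{i-2} with p_{-2}=0, p_{-1}=1, q_{-2}=1, q_{-1}=0:
  i=0: a_0=2, p_0 = 2*1 + 0 = 2, q_0 = 2*0 + 1 = 1.
  i=1: a_1=1, p_1 = 1*2 + 1 = 3, q_1 = 1*1 + 0 = 1.
  i=2: a_2=5, p_2 = 5*3 + 2 = 17, q_2 = 5*1 + 1 = 6.
  i=3: a_3=2, p_3 = 2*17 + 3 = 37, q_3 = 2*6 + 1 = 13.

2/1, 3/1, 17/6, 37/13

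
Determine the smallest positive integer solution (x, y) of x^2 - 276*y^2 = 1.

(x, y) = (7775, 468)

First expand sqrt(276) as a continued fraction. With x_i = (sqrt(276) + m_i)/d_i and (m_0, d_0) = (0, 1): a_0 = floor(sqrt(276)) = 16, since 16^2 = 256 <= 276 < 289 = 17^2.
Iterate m_{i+1} = d_i*a_i - m_i, d_{i+1} = (276 - m_{i+1}^2)/d_i, a_{i+1} = floor((a_0 + m_{i+1})/d_{i+1}):
  m_1 = 1*16 - 0 = 16, d_1 = (276 - 16^2)/1 = 20/1 = 20, a_1 = floor((16 + 16)/20) = 1.
  m_2 = 20*1 - 16 = 4, d_2 = (276 - 4^2)/20 = 260/20 = 13, a_2 = floor((16 + 4)/13) = 1.
  m_3 = 13*1 - 4 = 9, d_3 = (276 - 9^2)/13 = 195/13 = 15, a_3 = floor((16 + 9)/15) = 1.
  m_4 = 15*1 - 9 = 6, d_4 = (276 - 6^2)/15 = 240/15 = 16, a_4 = floor((16 + 6)/16) = 1.
  m_5 = 16*1 - 6 = 10, d_5 = (276 - 10^2)/16 = 176/16 = 11, a_5 = floor((16 + 10)/11) = 2.
  m_6 = 11*2 - 10 = 12, d_6 = (276 - 12^2)/11 = 132/11 = 12, a_6 = floor((16 + 12)/12) = 2.
  m_7 = 12*2 - 12 = 12, d_7 = (276 - 12^2)/12 = 132/12 = 11, a_7 = floor((16 + 12)/11) = 2.
  m_8 = 11*2 - 12 = 10, d_8 = (276 - 10^2)/11 = 176/11 = 16, a_8 = floor((16 + 10)/16) = 1.
  m_9 = 16*1 - 10 = 6, d_9 = (276 - 6^2)/16 = 240/16 = 15, a_9 = floor((16 + 6)/15) = 1.
  m_10 = 15*1 - 6 = 9, d_10 = (276 - 9^2)/15 = 195/15 = 13, a_10 = floor((16 + 9)/13) = 1.
  m_11 = 13*1 - 9 = 4, d_11 = (276 - 4^2)/13 = 260/13 = 20, a_11 = floor((16 + 4)/20) = 1.
  m_12 = 20*1 - 4 = 16, d_12 = (276 - 16^2)/20 = 20/20 = 1, a_12 = floor((16 + 16)/1) = 32.
  m_13 = 1*32 - 16 = 16, d_13 = (276 - 16^2)/1 = 20/1 = 20: (m_13, d_13) = (m_1, d_1) = (16, 20), so from here the quotients repeat a_1, ..., a_12; the period length is 12.
So sqrt(276) = [16; (1, 1, 1, 1, 2, 2, 2, 1, 1, 1, 1, 32)] with period length k = 12.
k is even, so the fundamental solution of x^2 - 276y^2 = 1 is (p_{k-1}, q_{k-1}) = (p_11, q_11); compute convergents through index 11.
Convergents (p_i = a_i*p_{i-1} + p_{i-2}, q_i = a_i*q_{i-1} + q_{i-2} with p_{-2}=0, p_{-1}=1, q_{-2}=1, q_{-1}=0):
  i=0: a_0=16, p_0 = 16*1 + 0 = 16, q_0 = 16*0 + 1 = 1.
  i=1: a_1=1, p_1 = 1*16 + 1 = 17, q_1 = 1*1 + 0 = 1.
  i=2: a_2=1, p_2 = 1*17 + 16 = 33, q_2 = 1*1 + 1 = 2.
  i=3: a_3=1, p_3 = 1*33 + 17 = 50, q_3 = 1*2 + 1 = 3.
  i=4: a_4=1, p_4 = 1*50 + 33 = 83, q_4 = 1*3 + 2 = 5.
  i=5: a_5=2, p_5 = 2*83 + 50 = 216, q_5 = 2*5 + 3 = 13.
  i=6: a_6=2, p_6 = 2*216 + 83 = 515, q_6 = 2*13 + 5 = 31.
  i=7: a_7=2, p_7 = 2*515 + 216 = 1246, q_7 = 2*31 + 13 = 75.
  i=8: a_8=1, p_8 = 1*1246 + 515 = 1761, q_8 = 1*75 + 31 = 106.
  i=9: a_9=1, p_9 = 1*1761 + 1246 = 3007, q_9 = 1*106 + 75 = 181.
  i=10: a_10=1, p_10 = 1*3007 + 1761 = 4768, q_10 = 1*181 + 106 = 287.
  i=11: a_11=1, p_11 = 1*4768 + 3007 = 7775, q_11 = 1*287 + 181 = 468.
Check: 7775^2 - 276*468^2 = 60450625 - 60450624 = 1, so (x, y) = (7775, 468) solves the equation, and by the theorem it is the least positive solution.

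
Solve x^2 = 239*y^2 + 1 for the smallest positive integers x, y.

First expand sqrt(239) as a continued fraction. With x_i = (sqrt(239) + m_i)/d_i and (m_0, d_0) = (0, 1): a_0 = floor(sqrt(239)) = 15, since 15^2 = 225 <= 239 < 256 = 16^2.
Iterate m_{i+1} = d_i*a_i - m_i, d_{i+1} = (239 - m_{i+1}^2)/d_i, a_{i+1} = floor((a_0 + m_{i+1})/d_{i+1}):
  m_1 = 1*15 - 0 = 15, d_1 = (239 - 15^2)/1 = 14/1 = 14, a_1 = floor((15 + 15)/14) = 2.
  m_2 = 14*2 - 15 = 13, d_2 = (239 - 13^2)/14 = 70/14 = 5, a_2 = floor((15 + 13)/5) = 5.
  m_3 = 5*5 - 13 = 12, d_3 = (239 - 12^2)/5 = 95/5 = 19, a_3 = floor((15 + 12)/19) = 1.
  m_4 = 19*1 - 12 = 7, d_4 = (239 - 7^2)/19 = 190/19 = 10, a_4 = floor((15 + 7)/10) = 2.
  m_5 = 10*2 - 7 = 13, d_5 = (239 - 13^2)/10 = 70/10 = 7, a_5 = floor((15 + 13)/7) = 4.
  m_6 = 7*4 - 13 = 15, d_6 = (239 - 15^2)/7 = 14/7 = 2, a_6 = floor((15 + 15)/2) = 15.
  m_7 = 2*15 - 15 = 15, d_7 = (239 - 15^2)/2 = 14/2 = 7, a_7 = floor((15 + 15)/7) = 4.
  m_8 = 7*4 - 15 = 13, d_8 = (239 - 13^2)/7 = 70/7 = 10, a_8 = floor((15 + 13)/10) = 2.
  m_9 = 10*2 - 13 = 7, d_9 = (239 - 7^2)/10 = 190/10 = 19, a_9 = floor((15 + 7)/19) = 1.
  m_10 = 19*1 - 7 = 12, d_10 = (239 - 12^2)/19 = 95/19 = 5, a_10 = floor((15 + 12)/5) = 5.
  m_11 = 5*5 - 12 = 13, d_11 = (239 - 13^2)/5 = 70/5 = 14, a_11 = floor((15 + 13)/14) = 2.
  m_12 = 14*2 - 13 = 15, d_12 = (239 - 15^2)/14 = 14/14 = 1, a_12 = floor((15 + 15)/1) = 30.
  m_13 = 1*30 - 15 = 15, d_13 = (239 - 15^2)/1 = 14/1 = 14: (m_13, d_13) = (m_1, d_1) = (15, 14), so from here the quotients repeat a_1, ..., a_12; the period length is 12.
So sqrt(239) = [15; (2, 5, 1, 2, 4, 15, 4, 2, 1, 5, 2, 30)] with period length k = 12.
k is even, so the fundamental solution of x^2 - 239y^2 = 1 is (p_{k-1}, q_{k-1}) = (p_11, q_11); compute convergents through index 11.
Convergents (p_i = a_i*p_{i-1} + p_{i-2}, q_i = a_i*q_{i-1} + q_{i-2} with p_{-2}=0, p_{-1}=1, q_{-2}=1, q_{-1}=0):
  i=0: a_0=15, p_0 = 15*1 + 0 = 15, q_0 = 15*0 + 1 = 1.
  i=1: a_1=2, p_1 = 2*15 + 1 = 31, q_1 = 2*1 + 0 = 2.
  i=2: a_2=5, p_2 = 5*31 + 15 = 170, q_2 = 5*2 + 1 = 11.
  i=3: a_3=1, p_3 = 1*170 + 31 = 201, q_3 = 1*11 + 2 = 13.
  i=4: a_4=2, p_4 = 2*201 + 170 = 572, q_4 = 2*13 + 11 = 37.
  i=5: a_5=4, p_5 = 4*572 + 201 = 2489, q_5 = 4*37 + 13 = 161.
  i=6: a_6=15, p_6 = 15*2489 + 572 = 37907, q_6 = 15*161 + 37 = 2452.
  i=7: a_7=4, p_7 = 4*37907 + 2489 = 154117, q_7 = 4*2452 + 161 = 9969.
  i=8: a_8=2, p_8 = 2*154117 + 37907 = 346141, q_8 = 2*9969 + 2452 = 22390.
  i=9: a_9=1, p_9 = 1*346141 + 154117 = 500258, q_9 = 1*22390 + 9969 = 32359.
  i=10: a_10=5, p_10 = 5*500258 + 346141 = 2847431, q_10 = 5*32359 + 22390 = 184185.
  i=11: a_11=2, p_11 = 2*2847431 + 500258 = 6195120, q_11 = 2*184185 + 32359 = 400729.
Check: 6195120^2 - 239*400729^2 = 38379511814400 - 38379511814399 = 1, so (x, y) = (6195120, 400729) solves the equation, and by the theorem it is the least positive solution.

(x, y) = (6195120, 400729)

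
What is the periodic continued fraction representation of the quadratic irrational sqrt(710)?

Write x_i = (sqrt(710) + m_i)/d_i with (m_0, d_0) = (0, 1). a_0 = floor(sqrt(710)) = 26, since 26^2 = 676 <= 710 < 729 = 27^2.
Iterate m_{i+1} = d_i*a_i - m_i, d_{i+1} = (710 - m_{i+1}^2)/d_i, a_{i+1} = floor((a_0 + m_{i+1})/d_{i+1}):
  m_1 = 1*26 - 0 = 26, d_1 = (710 - 26^2)/1 = 34/1 = 34, a_1 = floor((26 + 26)/34) = 1.
  m_2 = 34*1 - 26 = 8, d_2 = (710 - 8^2)/34 = 646/34 = 19, a_2 = floor((26 + 8)/19) = 1.
  m_3 = 19*1 - 8 = 11, d_3 = (710 - 11^2)/19 = 589/19 = 31, a_3 = floor((26 + 11)/31) = 1.
  m_4 = 31*1 - 11 = 20, d_4 = (710 - 20^2)/31 = 310/31 = 10, a_4 = floor((26 + 20)/10) = 4.
  m_5 = 10*4 - 20 = 20, d_5 = (710 - 20^2)/10 = 310/10 = 31, a_5 = floor((26 + 20)/31) = 1.
  m_6 = 31*1 - 20 = 11, d_6 = (710 - 11^2)/31 = 589/31 = 19, a_6 = floor((26 + 11)/19) = 1.
  m_7 = 19*1 - 11 = 8, d_7 = (710 - 8^2)/19 = 646/19 = 34, a_7 = floor((26 + 8)/34) = 1.
  m_8 = 34*1 - 8 = 26, d_8 = (710 - 26^2)/34 = 34/34 = 1, a_8 = floor((26 + 26)/1) = 52.
  m_9 = 1*52 - 26 = 26, d_9 = (710 - 26^2)/1 = 34/1 = 34: (m_9, d_9) = (m_1, d_1) = (26, 34), so from here the quotients repeat a_1, ..., a_8; the period length is 8.
Hence the expansion of sqrt(710) is a_0 = 26 followed by the repeating block 1, 1, 1, 4, 1, 1, 1, 52 (period 8).

[26; (1, 1, 1, 4, 1, 1, 1, 52)]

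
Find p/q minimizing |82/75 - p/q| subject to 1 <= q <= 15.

Expand x = 82/75 as a continued fraction with the Euclidean algorithm:
  82 = 1*75 + 7, so a_0 = 1.
  75 = 10*7 + 5, so a_1 = 10.
  7 = 1*5 + 2, so a_2 = 1.
  5 = 2*2 + 1, so a_3 = 2.
  2 = 2*1 + 0, so a_4 = 2.
so x = [1; 10, 1, 2, 2].
Convergents (p_i = a_i*p_{i-1} + p_{i-2}, q_i = a_i*q_{i-1} + q_{i-2} with p_{-2}=0, p_{-1}=1, q_{-2}=1, q_{-1}=0), until the denominator exceeds 15:
  i=0: a_0=1, p_0 = 1*1 + 0 = 1, q_0 = 1*0 + 1 = 1.
  i=1: a_1=10, p_1 = 10*1 + 1 = 11, q_1 = 10*1 + 0 = 10.
  i=2: a_2=1, p_2 = 1*11 + 1 = 12, q_2 = 1*10 + 1 = 11.
  i=3: a_3=2, p_3 = 2*12 + 11 = 35, q_3 = 2*11 + 10 = 32.
q_3 = 32 > 15, so the last convergent with denominator <= 15 is p_2/q_2 = 12/11.
The closest fraction with denominator <= 15 is either p_2/q_2 or the intermediate fraction (k*p_2 + p_1)/(k*q_2 + q_1) with the largest k >= 1 whose denominator stays <= 15; these approach x as k grows, and every other convergent or intermediate fraction in range is farther away.
Largest k: floor((15 - q_1)/q_2) = floor((15 - 10)/11) = 0.
Since k = 0, no intermediate fraction beyond p_2/q_2 has denominator <= 15, so the convergent 12/11 is the closest (its error is |82*11 - 12*75|/(75*11) = 2/825).

12/11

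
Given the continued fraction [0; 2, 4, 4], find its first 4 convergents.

0/1, 1/2, 4/9, 17/38

Using the convergent recurrence p_i = a_i*p_{i-1} + p_{i-2}, q_i = a_i*q_{i-1} + q_{i-2} with p_{-2}=0, p_{-1}=1, q_{-2}=1, q_{-1}=0:
  i=0: a_0=0, p_0 = 0*1 + 0 = 0, q_0 = 0*0 + 1 = 1.
  i=1: a_1=2, p_1 = 2*0 + 1 = 1, q_1 = 2*1 + 0 = 2.
  i=2: a_2=4, p_2 = 4*1 + 0 = 4, q_2 = 4*2 + 1 = 9.
  i=3: a_3=4, p_3 = 4*4 + 1 = 17, q_3 = 4*9 + 2 = 38.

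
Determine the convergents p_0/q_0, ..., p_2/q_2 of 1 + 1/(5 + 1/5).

1/1, 6/5, 31/26

Using the convergent recurrence p_i = a_i*p_{i-1} + p_{i-2}, q_i = a_i*q_{i-1} + q_{i-2} with p_{-2}=0, p_{-1}=1, q_{-2}=1, q_{-1}=0:
  i=0: a_0=1, p_0 = 1*1 + 0 = 1, q_0 = 1*0 + 1 = 1.
  i=1: a_1=5, p_1 = 5*1 + 1 = 6, q_1 = 5*1 + 0 = 5.
  i=2: a_2=5, p_2 = 5*6 + 1 = 31, q_2 = 5*5 + 1 = 26.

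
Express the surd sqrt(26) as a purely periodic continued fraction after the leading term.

[5; (10)]

Write x_i = (sqrt(26) + m_i)/d_i with (m_0, d_0) = (0, 1). a_0 = floor(sqrt(26)) = 5, since 5^2 = 25 <= 26 < 36 = 6^2.
Iterate m_{i+1} = d_i*a_i - m_i, d_{i+1} = (26 - m_{i+1}^2)/d_i, a_{i+1} = floor((a_0 + m_{i+1})/d_{i+1}):
  m_1 = 1*5 - 0 = 5, d_1 = (26 - 5^2)/1 = 1/1 = 1, a_1 = floor((5 + 5)/1) = 10.
  m_2 = 1*10 - 5 = 5, d_2 = (26 - 5^2)/1 = 1/1 = 1: (m_2, d_2) = (m_1, d_1) = (5, 1), so from here the quotient a_1 repeats; the period length is 1.
Hence the expansion of sqrt(26) is a_0 = 5 followed by the repeating block 10 (period 1).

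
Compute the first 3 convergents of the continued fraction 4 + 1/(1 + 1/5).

Using the convergent recurrence p_i = a_i*p_{i-1} + p_{i-2}, q_i = a_i*q_{i-1} + q_{i-2} with p_{-2}=0, p_{-1}=1, q_{-2}=1, q_{-1}=0:
  i=0: a_0=4, p_0 = 4*1 + 0 = 4, q_0 = 4*0 + 1 = 1.
  i=1: a_1=1, p_1 = 1*4 + 1 = 5, q_1 = 1*1 + 0 = 1.
  i=2: a_2=5, p_2 = 5*5 + 4 = 29, q_2 = 5*1 + 1 = 6.

4/1, 5/1, 29/6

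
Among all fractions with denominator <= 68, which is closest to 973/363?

Expand x = 973/363 as a continued fraction with the Euclidean algorithm:
  973 = 2*363 + 247, so a_0 = 2.
  363 = 1*247 + 116, so a_1 = 1.
  247 = 2*116 + 15, so a_2 = 2.
  116 = 7*15 + 11, so a_3 = 7.
  15 = 1*11 + 4, so a_4 = 1.
  11 = 2*4 + 3, so a_5 = 2.
  4 = 1*3 + 1, so a_6 = 1.
  3 = 3*1 + 0, so a_7 = 3.
so x = [2; 1, 2, 7, 1, 2, 1, 3].
Convergents (p_i = a_i*p_{i-1} + p_{i-2}, q_i = a_i*q_{i-1} + q_{i-2} with p_{-2}=0, p_{-1}=1, q_{-2}=1, q_{-1}=0), until the denominator exceeds 68:
  i=0: a_0=2, p_0 = 2*1 + 0 = 2, q_0 = 2*0 + 1 = 1.
  i=1: a_1=1, p_1 = 1*2 + 1 = 3, q_1 = 1*1 + 0 = 1.
  i=2: a_2=2, p_2 = 2*3 + 2 = 8, q_2 = 2*1 + 1 = 3.
  i=3: a_3=7, p_3 = 7*8 + 3 = 59, q_3 = 7*3 + 1 = 22.
  i=4: a_4=1, p_4 = 1*59 + 8 = 67, q_4 = 1*22 + 3 = 25.
  i=5: a_5=2, p_5 = 2*67 + 59 = 193, q_5 = 2*25 + 22 = 72.
q_5 = 72 > 68, so the last convergent with denominator <= 68 is p_4/q_4 = 67/25.
The closest fraction with denominator <= 68 is either p_4/q_4 or the intermediate fraction (k*p_4 + p_3)/(k*q_4 + q_3) with the largest k >= 1 whose denominator stays <= 68; these approach x as k grows, and every other convergent or intermediate fraction in range is farther away.
Largest k: floor((68 - q_3)/q_4) = floor((68 - 22)/25) = 1.
That gives (1*67 + 59)/(1*25 + 22) = 126/47.
Compare the errors: |x - 67/25| = |973*25 - 67*363|/(363*25) = 4/9075, and |x - 126/47| = |973*47 - 126*363|/(363*47) = 7/17061.
Cross-multiplying, 7*9075 = 63525 < 68244 = 4*17061, so 7/17061 is smaller: the intermediate fraction 126/47 is closer to x than 67/25.

126/47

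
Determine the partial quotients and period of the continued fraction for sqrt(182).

Write x_i = (sqrt(182) + m_i)/d_i with (m_0, d_0) = (0, 1). a_0 = floor(sqrt(182)) = 13, since 13^2 = 169 <= 182 < 196 = 14^2.
Iterate m_{i+1} = d_i*a_i - m_i, d_{i+1} = (182 - m_{i+1}^2)/d_i, a_{i+1} = floor((a_0 + m_{i+1})/d_{i+1}):
  m_1 = 1*13 - 0 = 13, d_1 = (182 - 13^2)/1 = 13/1 = 13, a_1 = floor((13 + 13)/13) = 2.
  m_2 = 13*2 - 13 = 13, d_2 = (182 - 13^2)/13 = 13/13 = 1, a_2 = floor((13 + 13)/1) = 26.
  m_3 = 1*26 - 13 = 13, d_3 = (182 - 13^2)/1 = 13/1 = 13: (m_3, d_3) = (m_1, d_1) = (13, 13), so from here the quotients repeat a_1, a_2; the period length is 2.
Hence the expansion of sqrt(182) is a_0 = 13 followed by the repeating block 2, 26 (period 2).

[13; (2, 26)]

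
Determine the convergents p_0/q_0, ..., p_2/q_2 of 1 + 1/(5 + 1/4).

1/1, 6/5, 25/21

Using the convergent recurrence p_i = a_i*p_{i-1} + p_{i-2}, q_i = a_i*q_{i-1} + q_{i-2} with p_{-2}=0, p_{-1}=1, q_{-2}=1, q_{-1}=0:
  i=0: a_0=1, p_0 = 1*1 + 0 = 1, q_0 = 1*0 + 1 = 1.
  i=1: a_1=5, p_1 = 5*1 + 1 = 6, q_1 = 5*1 + 0 = 5.
  i=2: a_2=4, p_2 = 4*6 + 1 = 25, q_2 = 4*5 + 1 = 21.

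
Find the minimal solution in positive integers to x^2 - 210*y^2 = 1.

(x, y) = (29, 2)

First expand sqrt(210) as a continued fraction. With x_i = (sqrt(210) + m_i)/d_i and (m_0, d_0) = (0, 1): a_0 = floor(sqrt(210)) = 14, since 14^2 = 196 <= 210 < 225 = 15^2.
Iterate m_{i+1} = d_i*a_i - m_i, d_{i+1} = (210 - m_{i+1}^2)/d_i, a_{i+1} = floor((a_0 + m_{i+1})/d_{i+1}):
  m_1 = 1*14 - 0 = 14, d_1 = (210 - 14^2)/1 = 14/1 = 14, a_1 = floor((14 + 14)/14) = 2.
  m_2 = 14*2 - 14 = 14, d_2 = (210 - 14^2)/14 = 14/14 = 1, a_2 = floor((14 + 14)/1) = 28.
  m_3 = 1*28 - 14 = 14, d_3 = (210 - 14^2)/1 = 14/1 = 14: (m_3, d_3) = (m_1, d_1) = (14, 14), so from here the quotients repeat a_1, a_2; the period length is 2.
So sqrt(210) = [14; (2, 28)] with period length k = 2.
k is even, so the fundamental solution of x^2 - 210y^2 = 1 is (p_{k-1}, q_{k-1}) = (p_1, q_1); compute convergents through index 1.
Convergents (p_i = a_i*p_{i-1} + p_{i-2}, q_i = a_i*q_{i-1} + q_{i-2} with p_{-2}=0, p_{-1}=1, q_{-2}=1, q_{-1}=0):
  i=0: a_0=14, p_0 = 14*1 + 0 = 14, q_0 = 14*0 + 1 = 1.
  i=1: a_1=2, p_1 = 2*14 + 1 = 29, q_1 = 2*1 + 0 = 2.
Check: 29^2 - 210*2^2 = 841 - 840 = 1, so (x, y) = (29, 2) solves the equation, and by the theorem it is the least positive solution.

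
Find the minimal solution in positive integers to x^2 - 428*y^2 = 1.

(x, y) = (1850887, 89466)

First expand sqrt(428) as a continued fraction. With x_i = (sqrt(428) + m_i)/d_i and (m_0, d_0) = (0, 1): a_0 = floor(sqrt(428)) = 20, since 20^2 = 400 <= 428 < 441 = 21^2.
Iterate m_{i+1} = d_i*a_i - m_i, d_{i+1} = (428 - m_{i+1}^2)/d_i, a_{i+1} = floor((a_0 + m_{i+1})/d_{i+1}):
  m_1 = 1*20 - 0 = 20, d_1 = (428 - 20^2)/1 = 28/1 = 28, a_1 = floor((20 + 20)/28) = 1.
  m_2 = 28*1 - 20 = 8, d_2 = (428 - 8^2)/28 = 364/28 = 13, a_2 = floor((20 + 8)/13) = 2.
  m_3 = 13*2 - 8 = 18, d_3 = (428 - 18^2)/13 = 104/13 = 8, a_3 = floor((20 + 18)/8) = 4.
  m_4 = 8*4 - 18 = 14, d_4 = (428 - 14^2)/8 = 232/8 = 29, a_4 = floor((20 + 14)/29) = 1.
  m_5 = 29*1 - 14 = 15, d_5 = (428 - 15^2)/29 = 203/29 = 7, a_5 = floor((20 + 15)/7) = 5.
  m_6 = 7*5 - 15 = 20, d_6 = (428 - 20^2)/7 = 28/7 = 4, a_6 = floor((20 + 20)/4) = 10.
  m_7 = 4*10 - 20 = 20, d_7 = (428 - 20^2)/4 = 28/4 = 7, a_7 = floor((20 + 20)/7) = 5.
  m_8 = 7*5 - 20 = 15, d_8 = (428 - 15^2)/7 = 203/7 = 29, a_8 = floor((20 + 15)/29) = 1.
  m_9 = 29*1 - 15 = 14, d_9 = (428 - 14^2)/29 = 232/29 = 8, a_9 = floor((20 + 14)/8) = 4.
  m_10 = 8*4 - 14 = 18, d_10 = (428 - 18^2)/8 = 104/8 = 13, a_10 = floor((20 + 18)/13) = 2.
  m_11 = 13*2 - 18 = 8, d_11 = (428 - 8^2)/13 = 364/13 = 28, a_11 = floor((20 + 8)/28) = 1.
  m_12 = 28*1 - 8 = 20, d_12 = (428 - 20^2)/28 = 28/28 = 1, a_12 = floor((20 + 20)/1) = 40.
  m_13 = 1*40 - 20 = 20, d_13 = (428 - 20^2)/1 = 28/1 = 28: (m_13, d_13) = (m_1, d_1) = (20, 28), so from here the quotients repeat a_1, ..., a_12; the period length is 12.
So sqrt(428) = [20; (1, 2, 4, 1, 5, 10, 5, 1, 4, 2, 1, 40)] with period length k = 12.
k is even, so the fundamental solution of x^2 - 428y^2 = 1 is (p_{k-1}, q_{k-1}) = (p_11, q_11); compute convergents through index 11.
Convergents (p_i = a_i*p_{i-1} + p_{i-2}, q_i = a_i*q_{i-1} + q_{i-2} with p_{-2}=0, p_{-1}=1, q_{-2}=1, q_{-1}=0):
  i=0: a_0=20, p_0 = 20*1 + 0 = 20, q_0 = 20*0 + 1 = 1.
  i=1: a_1=1, p_1 = 1*20 + 1 = 21, q_1 = 1*1 + 0 = 1.
  i=2: a_2=2, p_2 = 2*21 + 20 = 62, q_2 = 2*1 + 1 = 3.
  i=3: a_3=4, p_3 = 4*62 + 21 = 269, q_3 = 4*3 + 1 = 13.
  i=4: a_4=1, p_4 = 1*269 + 62 = 331, q_4 = 1*13 + 3 = 16.
  i=5: a_5=5, p_5 = 5*331 + 269 = 1924, q_5 = 5*16 + 13 = 93.
  i=6: a_6=10, p_6 = 10*1924 + 331 = 19571, q_6 = 10*93 + 16 = 946.
  i=7: a_7=5, p_7 = 5*19571 + 1924 = 99779, q_7 = 5*946 + 93 = 4823.
  i=8: a_8=1, p_8 = 1*99779 + 19571 = 119350, q_8 = 1*4823 + 946 = 5769.
  i=9: a_9=4, p_9 = 4*119350 + 99779 = 577179, q_9 = 4*5769 + 4823 = 27899.
  i=10: a_10=2, p_10 = 2*577179 + 119350 = 1273708, q_10 = 2*27899 + 5769 = 61567.
  i=11: a_11=1, p_11 = 1*1273708 + 577179 = 1850887, q_11 = 1*61567 + 27899 = 89466.
Check: 1850887^2 - 428*89466^2 = 3425782686769 - 3425782686768 = 1, so (x, y) = (1850887, 89466) solves the equation, and by the theorem it is the least positive solution.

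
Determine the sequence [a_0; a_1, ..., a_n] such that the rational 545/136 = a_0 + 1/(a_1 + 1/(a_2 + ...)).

[4; 136]

Run the Euclidean algorithm on 545 and 136; the successive quotients are the partial quotients a_0, a_1, ... (each step inverts the fractional part left over by the previous one):
  545 = 4*136 + 1, so a_0 = 4.
  136 = 136*1 + 0, so a_1 = 136.
The remainder reaches 0 after 2 divisions, so the expansion has 2 partial quotients, read off in order.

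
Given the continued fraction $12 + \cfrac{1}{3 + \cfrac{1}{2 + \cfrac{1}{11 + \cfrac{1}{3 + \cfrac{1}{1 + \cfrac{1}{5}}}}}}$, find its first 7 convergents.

Using the convergent recurrence p_i = a_i*p_{i-1} + p_{i-2}, q_i = a_i*q_{i-1} + q_{i-2} with p_{-2}=0, p_{-1}=1, q_{-2}=1, q_{-1}=0:
  i=0: a_0=12, p_0 = 12*1 + 0 = 12, q_0 = 12*0 + 1 = 1.
  i=1: a_1=3, p_1 = 3*12 + 1 = 37, q_1 = 3*1 + 0 = 3.
  i=2: a_2=2, p_2 = 2*37 + 12 = 86, q_2 = 2*3 + 1 = 7.
  i=3: a_3=11, p_3 = 11*86 + 37 = 983, q_3 = 11*7 + 3 = 80.
  i=4: a_4=3, p_4 = 3*983 + 86 = 3035, q_4 = 3*80 + 7 = 247.
  i=5: a_5=1, p_5 = 1*3035 + 983 = 4018, q_5 = 1*247 + 80 = 327.
  i=6: a_6=5, p_6 = 5*4018 + 3035 = 23125, q_6 = 5*327 + 247 = 1882.

12/1, 37/3, 86/7, 983/80, 3035/247, 4018/327, 23125/1882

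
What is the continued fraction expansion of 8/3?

Run the Euclidean algorithm on 8 and 3; the successive quotients are the partial quotients a_0, a_1, ... (each step inverts the fractional part left over by the previous one):
  8 = 2*3 + 2, so a_0 = 2.
  3 = 1*2 + 1, so a_1 = 1.
  2 = 2*1 + 0, so a_2 = 2.
The remainder reaches 0 after 3 divisions, so the expansion has 3 partial quotients, read off in order.

[2; 1, 2]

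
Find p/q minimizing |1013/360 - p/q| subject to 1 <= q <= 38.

76/27

Expand x = 1013/360 as a continued fraction with the Euclidean algorithm:
  1013 = 2*360 + 293, so a_0 = 2.
  360 = 1*293 + 67, so a_1 = 1.
  293 = 4*67 + 25, so a_2 = 4.
  67 = 2*25 + 17, so a_3 = 2.
  25 = 1*17 + 8, so a_4 = 1.
  17 = 2*8 + 1, so a_5 = 2.
  8 = 8*1 + 0, so a_6 = 8.
so x = [2; 1, 4, 2, 1, 2, 8].
Convergents (p_i = a_i*p_{i-1} + p_{i-2}, q_i = a_i*q_{i-1} + q_{i-2} with p_{-2}=0, p_{-1}=1, q_{-2}=1, q_{-1}=0), until the denominator exceeds 38:
  i=0: a_0=2, p_0 = 2*1 + 0 = 2, q_0 = 2*0 + 1 = 1.
  i=1: a_1=1, p_1 = 1*2 + 1 = 3, q_1 = 1*1 + 0 = 1.
  i=2: a_2=4, p_2 = 4*3 + 2 = 14, q_2 = 4*1 + 1 = 5.
  i=3: a_3=2, p_3 = 2*14 + 3 = 31, q_3 = 2*5 + 1 = 11.
  i=4: a_4=1, p_4 = 1*31 + 14 = 45, q_4 = 1*11 + 5 = 16.
  i=5: a_5=2, p_5 = 2*45 + 31 = 121, q_5 = 2*16 + 11 = 43.
q_5 = 43 > 38, so the last convergent with denominator <= 38 is p_4/q_4 = 45/16.
The closest fraction with denominator <= 38 is either p_4/q_4 or the intermediate fraction (k*p_4 + p_3)/(k*q_4 + q_3) with the largest k >= 1 whose denominator stays <= 38; these approach x as k grows, and every other convergent or intermediate fraction in range is farther away.
Largest k: floor((38 - q_3)/q_4) = floor((38 - 11)/16) = 1.
That gives (1*45 + 31)/(1*16 + 11) = 76/27.
Compare the errors: |x - 45/16| = |1013*16 - 45*360|/(360*16) = 8/5760, and |x - 76/27| = |1013*27 - 76*360|/(360*27) = 9/9720.
Cross-multiplying, 9*5760 = 51840 < 77760 = 8*9720, so 9/9720 is smaller: the intermediate fraction 76/27 is closer to x than 45/16.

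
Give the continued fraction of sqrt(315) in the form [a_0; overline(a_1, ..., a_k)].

[17; overline(1, 2, 1, 34)]

Write x_i = (sqrt(315) + m_i)/d_i with (m_0, d_0) = (0, 1). a_0 = floor(sqrt(315)) = 17, since 17^2 = 289 <= 315 < 324 = 18^2.
Iterate m_{i+1} = d_i*a_i - m_i, d_{i+1} = (315 - m_{i+1}^2)/d_i, a_{i+1} = floor((a_0 + m_{i+1})/d_{i+1}):
  m_1 = 1*17 - 0 = 17, d_1 = (315 - 17^2)/1 = 26/1 = 26, a_1 = floor((17 + 17)/26) = 1.
  m_2 = 26*1 - 17 = 9, d_2 = (315 - 9^2)/26 = 234/26 = 9, a_2 = floor((17 + 9)/9) = 2.
  m_3 = 9*2 - 9 = 9, d_3 = (315 - 9^2)/9 = 234/9 = 26, a_3 = floor((17 + 9)/26) = 1.
  m_4 = 26*1 - 9 = 17, d_4 = (315 - 17^2)/26 = 26/26 = 1, a_4 = floor((17 + 17)/1) = 34.
  m_5 = 1*34 - 17 = 17, d_5 = (315 - 17^2)/1 = 26/1 = 26: (m_5, d_5) = (m_1, d_1) = (17, 26), so from here the quotients repeat a_1, ..., a_4; the period length is 4.
Hence the expansion of sqrt(315) is a_0 = 17 followed by the repeating block 1, 2, 1, 34 (period 4).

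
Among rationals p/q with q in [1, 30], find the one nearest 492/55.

161/18

Expand x = 492/55 as a continued fraction with the Euclidean algorithm:
  492 = 8*55 + 52, so a_0 = 8.
  55 = 1*52 + 3, so a_1 = 1.
  52 = 17*3 + 1, so a_2 = 17.
  3 = 3*1 + 0, so a_3 = 3.
so x = [8; 1, 17, 3].
Convergents (p_i = a_i*p_{i-1} + p_{i-2}, q_i = a_i*q_{i-1} + q_{i-2} with p_{-2}=0, p_{-1}=1, q_{-2}=1, q_{-1}=0), until the denominator exceeds 30:
  i=0: a_0=8, p_0 = 8*1 + 0 = 8, q_0 = 8*0 + 1 = 1.
  i=1: a_1=1, p_1 = 1*8 + 1 = 9, q_1 = 1*1 + 0 = 1.
  i=2: a_2=17, p_2 = 17*9 + 8 = 161, q_2 = 17*1 + 1 = 18.
  i=3: a_3=3, p_3 = 3*161 + 9 = 492, q_3 = 3*18 + 1 = 55.
q_3 = 55 > 30, so the last convergent with denominator <= 30 is p_2/q_2 = 161/18.
The closest fraction with denominator <= 30 is either p_2/q_2 or the intermediate fraction (k*p_2 + p_1)/(k*q_2 + q_1) with the largest k >= 1 whose denominator stays <= 30; these approach x as k grows, and every other convergent or intermediate fraction in range is farther away.
Largest k: floor((30 - q_1)/q_2) = floor((30 - 1)/18) = 1.
That gives (1*161 + 9)/(1*18 + 1) = 170/19.
Compare the errors: |x - 161/18| = |492*18 - 161*55|/(55*18) = 1/990, and |x - 170/19| = |492*19 - 170*55|/(55*19) = 2/1045.
Cross-multiplying, 1*1045 = 1045 < 1980 = 2*990, so 1/990 is smaller: the convergent 161/18 is closer to x than 170/19.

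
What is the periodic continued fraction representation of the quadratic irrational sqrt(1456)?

Write x_i = (sqrt(1456) + m_i)/d_i with (m_0, d_0) = (0, 1). a_0 = floor(sqrt(1456)) = 38, since 38^2 = 1444 <= 1456 < 1521 = 39^2.
Iterate m_{i+1} = d_i*a_i - m_i, d_{i+1} = (1456 - m_{i+1}^2)/d_i, a_{i+1} = floor((a_0 + m_{i+1})/d_{i+1}):
  m_1 = 1*38 - 0 = 38, d_1 = (1456 - 38^2)/1 = 12/1 = 12, a_1 = floor((38 + 38)/12) = 6.
  m_2 = 12*6 - 38 = 34, d_2 = (1456 - 34^2)/12 = 300/12 = 25, a_2 = floor((38 + 34)/25) = 2.
  m_3 = 25*2 - 34 = 16, d_3 = (1456 - 16^2)/25 = 1200/25 = 48, a_3 = floor((38 + 16)/48) = 1.
  m_4 = 48*1 - 16 = 32, d_4 = (1456 - 32^2)/48 = 432/48 = 9, a_4 = floor((38 + 32)/9) = 7.
  m_5 = 9*7 - 32 = 31, d_5 = (1456 - 31^2)/9 = 495/9 = 55, a_5 = floor((38 + 31)/55) = 1.
  m_6 = 55*1 - 31 = 24, d_6 = (1456 - 24^2)/55 = 880/55 = 16, a_6 = floor((38 + 24)/16) = 3.
  m_7 = 16*3 - 24 = 24, d_7 = (1456 - 24^2)/16 = 880/16 = 55, a_7 = floor((38 + 24)/55) = 1.
  m_8 = 55*1 - 24 = 31, d_8 = (1456 - 31^2)/55 = 495/55 = 9, a_8 = floor((38 + 31)/9) = 7.
  m_9 = 9*7 - 31 = 32, d_9 = (1456 - 32^2)/9 = 432/9 = 48, a_9 = floor((38 + 32)/48) = 1.
  m_10 = 48*1 - 32 = 16, d_10 = (1456 - 16^2)/48 = 1200/48 = 25, a_10 = floor((38 + 16)/25) = 2.
  m_11 = 25*2 - 16 = 34, d_11 = (1456 - 34^2)/25 = 300/25 = 12, a_11 = floor((38 + 34)/12) = 6.
  m_12 = 12*6 - 34 = 38, d_12 = (1456 - 38^2)/12 = 12/12 = 1, a_12 = floor((38 + 38)/1) = 76.
  m_13 = 1*76 - 38 = 38, d_13 = (1456 - 38^2)/1 = 12/1 = 12: (m_13, d_13) = (m_1, d_1) = (38, 12), so from here the quotients repeat a_1, ..., a_12; the period length is 12.
Hence the expansion of sqrt(1456) is a_0 = 38 followed by the repeating block 6, 2, 1, 7, 1, 3, 1, 7, 1, 2, 6, 76 (period 12).

[38; (6, 2, 1, 7, 1, 3, 1, 7, 1, 2, 6, 76)]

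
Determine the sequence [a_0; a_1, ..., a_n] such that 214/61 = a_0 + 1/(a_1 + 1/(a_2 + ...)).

Run the Euclidean algorithm on 214 and 61; the successive quotients are the partial quotients a_0, a_1, ... (each step inverts the fractional part left over by the previous one):
  214 = 3*61 + 31, so a_0 = 3.
  61 = 1*31 + 30, so a_1 = 1.
  31 = 1*30 + 1, so a_2 = 1.
  30 = 30*1 + 0, so a_3 = 30.
The remainder reaches 0 after 4 divisions, so the expansion has 4 partial quotients, read off in order.

[3; 1, 1, 30]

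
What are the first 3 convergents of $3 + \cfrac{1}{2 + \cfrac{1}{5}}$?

3/1, 7/2, 38/11

Using the convergent recurrence p_i = a_i*p_{i-1} + p_{i-2}, q_i = a_i*q_{i-1} + q_{i-2} with p_{-2}=0, p_{-1}=1, q_{-2}=1, q_{-1}=0:
  i=0: a_0=3, p_0 = 3*1 + 0 = 3, q_0 = 3*0 + 1 = 1.
  i=1: a_1=2, p_1 = 2*3 + 1 = 7, q_1 = 2*1 + 0 = 2.
  i=2: a_2=5, p_2 = 5*7 + 3 = 38, q_2 = 5*2 + 1 = 11.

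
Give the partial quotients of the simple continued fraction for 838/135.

[6; 4, 1, 4, 1, 1, 2]

Run the Euclidean algorithm on 838 and 135; the successive quotients are the partial quotients a_0, a_1, ... (each step inverts the fractional part left over by the previous one):
  838 = 6*135 + 28, so a_0 = 6.
  135 = 4*28 + 23, so a_1 = 4.
  28 = 1*23 + 5, so a_2 = 1.
  23 = 4*5 + 3, so a_3 = 4.
  5 = 1*3 + 2, so a_4 = 1.
  3 = 1*2 + 1, so a_5 = 1.
  2 = 2*1 + 0, so a_6 = 2.
The remainder reaches 0 after 7 divisions, so the expansion has 7 partial quotients, read off in order.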